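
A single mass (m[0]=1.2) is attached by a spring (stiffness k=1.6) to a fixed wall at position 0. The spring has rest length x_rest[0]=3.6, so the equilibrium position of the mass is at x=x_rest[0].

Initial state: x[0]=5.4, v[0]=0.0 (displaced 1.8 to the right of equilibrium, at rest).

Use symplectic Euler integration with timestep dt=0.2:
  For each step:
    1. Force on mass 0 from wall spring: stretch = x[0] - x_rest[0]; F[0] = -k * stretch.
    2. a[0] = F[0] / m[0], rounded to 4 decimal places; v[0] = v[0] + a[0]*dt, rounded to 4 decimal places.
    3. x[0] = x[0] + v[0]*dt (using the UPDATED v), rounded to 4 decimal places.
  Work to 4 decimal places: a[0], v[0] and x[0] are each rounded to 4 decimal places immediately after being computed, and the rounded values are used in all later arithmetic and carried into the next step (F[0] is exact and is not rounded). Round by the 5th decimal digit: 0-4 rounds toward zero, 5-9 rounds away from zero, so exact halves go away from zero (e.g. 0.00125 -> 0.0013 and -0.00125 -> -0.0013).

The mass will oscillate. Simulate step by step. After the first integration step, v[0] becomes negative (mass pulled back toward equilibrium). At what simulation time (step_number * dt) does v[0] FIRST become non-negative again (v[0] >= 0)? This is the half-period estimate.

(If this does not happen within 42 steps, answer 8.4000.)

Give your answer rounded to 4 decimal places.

Step 0: x=[5.4000] v=[0.0000]
Step 1: x=[5.3040] v=[-0.4800]
Step 2: x=[5.1171] v=[-0.9344]
Step 3: x=[4.8493] v=[-1.3390]
Step 4: x=[4.5149] v=[-1.6721]
Step 5: x=[4.1317] v=[-1.9161]
Step 6: x=[3.7201] v=[-2.0579]
Step 7: x=[3.3021] v=[-2.0899]
Step 8: x=[2.9000] v=[-2.0105]
Step 9: x=[2.5352] v=[-1.8238]
Step 10: x=[2.2272] v=[-1.5399]
Step 11: x=[1.9924] v=[-1.1738]
Step 12: x=[1.8434] v=[-0.7451]
Step 13: x=[1.7881] v=[-0.2767]
Step 14: x=[1.8294] v=[0.2065]
First v>=0 after going negative at step 14, time=2.8000

Answer: 2.8000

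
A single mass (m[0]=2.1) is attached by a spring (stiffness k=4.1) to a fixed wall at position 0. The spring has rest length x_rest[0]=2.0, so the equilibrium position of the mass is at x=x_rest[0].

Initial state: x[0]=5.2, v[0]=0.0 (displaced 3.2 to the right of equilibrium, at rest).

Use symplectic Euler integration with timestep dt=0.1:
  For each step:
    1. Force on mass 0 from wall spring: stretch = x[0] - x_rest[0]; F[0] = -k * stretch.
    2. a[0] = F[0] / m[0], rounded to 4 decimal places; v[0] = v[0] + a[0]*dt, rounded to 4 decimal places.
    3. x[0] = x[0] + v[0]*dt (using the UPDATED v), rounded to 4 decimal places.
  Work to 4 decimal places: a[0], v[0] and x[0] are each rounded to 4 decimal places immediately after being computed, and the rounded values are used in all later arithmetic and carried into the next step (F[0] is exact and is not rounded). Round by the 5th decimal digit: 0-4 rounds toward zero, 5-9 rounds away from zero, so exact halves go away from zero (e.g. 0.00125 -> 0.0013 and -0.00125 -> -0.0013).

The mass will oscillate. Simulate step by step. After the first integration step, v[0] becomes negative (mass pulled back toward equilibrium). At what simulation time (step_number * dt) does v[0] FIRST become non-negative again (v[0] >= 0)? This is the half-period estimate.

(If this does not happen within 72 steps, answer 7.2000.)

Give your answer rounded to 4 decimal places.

Step 0: x=[5.2000] v=[0.0000]
Step 1: x=[5.1375] v=[-0.6248]
Step 2: x=[5.0138] v=[-1.2374]
Step 3: x=[4.8312] v=[-1.8258]
Step 4: x=[4.5933] v=[-2.3786]
Step 5: x=[4.3048] v=[-2.8849]
Step 6: x=[3.9713] v=[-3.3349]
Step 7: x=[3.5993] v=[-3.7198]
Step 8: x=[3.1961] v=[-4.0320]
Step 9: x=[2.7696] v=[-4.2655]
Step 10: x=[2.3280] v=[-4.4158]
Step 11: x=[1.8800] v=[-4.4798]
Step 12: x=[1.4344] v=[-4.4564]
Step 13: x=[0.9998] v=[-4.3460]
Step 14: x=[0.5847] v=[-4.1507]
Step 15: x=[0.1973] v=[-3.8744]
Step 16: x=[-0.1549] v=[-3.5224]
Step 17: x=[-0.4651] v=[-3.1017]
Step 18: x=[-0.7271] v=[-2.6204]
Step 19: x=[-0.9359] v=[-2.0880]
Step 20: x=[-1.0874] v=[-1.5148]
Step 21: x=[-1.1786] v=[-0.9120]
Step 22: x=[-1.2077] v=[-0.2914]
Step 23: x=[-1.1742] v=[0.3349]
First v>=0 after going negative at step 23, time=2.3000

Answer: 2.3000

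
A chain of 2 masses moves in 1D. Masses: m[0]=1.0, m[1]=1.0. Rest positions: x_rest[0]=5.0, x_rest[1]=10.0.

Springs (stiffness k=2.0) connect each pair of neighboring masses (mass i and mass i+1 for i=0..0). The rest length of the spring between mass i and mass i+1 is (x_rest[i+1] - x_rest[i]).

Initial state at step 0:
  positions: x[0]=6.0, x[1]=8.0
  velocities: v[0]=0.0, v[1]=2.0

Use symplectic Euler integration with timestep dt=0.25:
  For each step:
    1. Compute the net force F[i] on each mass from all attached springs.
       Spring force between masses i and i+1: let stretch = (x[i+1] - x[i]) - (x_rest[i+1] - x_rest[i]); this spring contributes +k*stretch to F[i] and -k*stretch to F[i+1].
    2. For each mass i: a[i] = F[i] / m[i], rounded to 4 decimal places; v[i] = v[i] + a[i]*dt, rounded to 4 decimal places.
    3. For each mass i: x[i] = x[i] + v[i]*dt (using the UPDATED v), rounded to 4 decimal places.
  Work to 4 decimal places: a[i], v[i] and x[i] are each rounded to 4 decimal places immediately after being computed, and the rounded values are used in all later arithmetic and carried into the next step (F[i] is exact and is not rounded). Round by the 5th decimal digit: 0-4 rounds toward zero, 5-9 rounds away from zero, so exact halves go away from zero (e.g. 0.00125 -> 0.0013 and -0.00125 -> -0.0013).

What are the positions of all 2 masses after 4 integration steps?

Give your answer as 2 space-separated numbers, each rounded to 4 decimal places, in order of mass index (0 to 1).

Answer: 4.0332 11.9669

Derivation:
Step 0: x=[6.0000 8.0000] v=[0.0000 2.0000]
Step 1: x=[5.6250 8.8750] v=[-1.5000 3.5000]
Step 2: x=[5.0313 9.9688] v=[-2.3750 4.3750]
Step 3: x=[4.4297 11.0704] v=[-2.4063 4.4063]
Step 4: x=[4.0332 11.9669] v=[-1.5860 3.5860]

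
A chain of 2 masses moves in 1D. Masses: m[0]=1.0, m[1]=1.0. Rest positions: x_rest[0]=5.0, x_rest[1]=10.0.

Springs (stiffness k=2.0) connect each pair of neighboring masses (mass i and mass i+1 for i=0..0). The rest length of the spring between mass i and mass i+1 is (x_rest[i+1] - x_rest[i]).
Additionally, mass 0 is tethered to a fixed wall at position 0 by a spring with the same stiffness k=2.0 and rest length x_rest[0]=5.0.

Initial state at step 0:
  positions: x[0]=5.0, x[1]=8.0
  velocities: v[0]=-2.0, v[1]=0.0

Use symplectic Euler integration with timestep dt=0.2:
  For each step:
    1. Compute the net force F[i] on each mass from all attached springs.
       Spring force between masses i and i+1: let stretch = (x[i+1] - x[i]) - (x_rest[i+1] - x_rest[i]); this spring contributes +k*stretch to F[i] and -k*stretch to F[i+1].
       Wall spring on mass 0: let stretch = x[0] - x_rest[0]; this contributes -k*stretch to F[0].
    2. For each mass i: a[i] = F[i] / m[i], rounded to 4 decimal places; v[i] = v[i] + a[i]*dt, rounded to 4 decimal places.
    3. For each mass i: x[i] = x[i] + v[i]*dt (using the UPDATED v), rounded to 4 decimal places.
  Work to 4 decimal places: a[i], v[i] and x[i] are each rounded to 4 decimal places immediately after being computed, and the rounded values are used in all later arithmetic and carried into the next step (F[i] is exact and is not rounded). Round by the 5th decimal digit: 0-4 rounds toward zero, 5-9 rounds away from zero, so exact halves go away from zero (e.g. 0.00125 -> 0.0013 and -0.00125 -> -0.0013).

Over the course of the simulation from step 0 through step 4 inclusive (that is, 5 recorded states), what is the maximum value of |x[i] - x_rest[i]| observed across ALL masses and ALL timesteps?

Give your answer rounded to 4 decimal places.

Step 0: x=[5.0000 8.0000] v=[-2.0000 0.0000]
Step 1: x=[4.4400 8.1600] v=[-2.8000 0.8000]
Step 2: x=[3.8224 8.4224] v=[-3.0880 1.3120]
Step 3: x=[3.2670 8.7168] v=[-2.7770 1.4720]
Step 4: x=[2.8862 8.9752] v=[-1.9039 1.2921]
Max displacement = 2.1138

Answer: 2.1138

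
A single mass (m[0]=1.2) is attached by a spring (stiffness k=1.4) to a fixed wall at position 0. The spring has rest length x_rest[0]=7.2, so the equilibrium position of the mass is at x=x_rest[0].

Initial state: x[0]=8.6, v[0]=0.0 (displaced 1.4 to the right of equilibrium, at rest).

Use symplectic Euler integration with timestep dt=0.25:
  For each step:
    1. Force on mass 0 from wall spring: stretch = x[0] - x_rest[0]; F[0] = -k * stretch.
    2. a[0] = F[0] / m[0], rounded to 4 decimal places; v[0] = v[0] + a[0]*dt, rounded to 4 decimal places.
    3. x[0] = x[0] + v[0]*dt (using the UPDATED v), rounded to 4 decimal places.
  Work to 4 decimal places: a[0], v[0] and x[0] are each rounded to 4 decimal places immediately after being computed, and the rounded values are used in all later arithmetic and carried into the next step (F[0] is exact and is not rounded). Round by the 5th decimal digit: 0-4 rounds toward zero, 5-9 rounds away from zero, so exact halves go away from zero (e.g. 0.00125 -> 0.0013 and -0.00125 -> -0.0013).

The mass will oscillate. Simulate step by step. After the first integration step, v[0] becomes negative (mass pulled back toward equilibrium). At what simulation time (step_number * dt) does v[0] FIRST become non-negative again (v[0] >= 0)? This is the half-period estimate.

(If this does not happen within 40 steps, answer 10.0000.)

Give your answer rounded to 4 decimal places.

Answer: 3.0000

Derivation:
Step 0: x=[8.6000] v=[0.0000]
Step 1: x=[8.4979] v=[-0.4083]
Step 2: x=[8.3012] v=[-0.7869]
Step 3: x=[8.0242] v=[-1.1081]
Step 4: x=[7.6871] v=[-1.3485]
Step 5: x=[7.3145] v=[-1.4906]
Step 6: x=[6.9335] v=[-1.5240]
Step 7: x=[6.5719] v=[-1.4463]
Step 8: x=[6.2561] v=[-1.2631]
Step 9: x=[6.0092] v=[-0.9878]
Step 10: x=[5.8491] v=[-0.6405]
Step 11: x=[5.7875] v=[-0.2465]
Step 12: x=[5.8289] v=[0.1655]
First v>=0 after going negative at step 12, time=3.0000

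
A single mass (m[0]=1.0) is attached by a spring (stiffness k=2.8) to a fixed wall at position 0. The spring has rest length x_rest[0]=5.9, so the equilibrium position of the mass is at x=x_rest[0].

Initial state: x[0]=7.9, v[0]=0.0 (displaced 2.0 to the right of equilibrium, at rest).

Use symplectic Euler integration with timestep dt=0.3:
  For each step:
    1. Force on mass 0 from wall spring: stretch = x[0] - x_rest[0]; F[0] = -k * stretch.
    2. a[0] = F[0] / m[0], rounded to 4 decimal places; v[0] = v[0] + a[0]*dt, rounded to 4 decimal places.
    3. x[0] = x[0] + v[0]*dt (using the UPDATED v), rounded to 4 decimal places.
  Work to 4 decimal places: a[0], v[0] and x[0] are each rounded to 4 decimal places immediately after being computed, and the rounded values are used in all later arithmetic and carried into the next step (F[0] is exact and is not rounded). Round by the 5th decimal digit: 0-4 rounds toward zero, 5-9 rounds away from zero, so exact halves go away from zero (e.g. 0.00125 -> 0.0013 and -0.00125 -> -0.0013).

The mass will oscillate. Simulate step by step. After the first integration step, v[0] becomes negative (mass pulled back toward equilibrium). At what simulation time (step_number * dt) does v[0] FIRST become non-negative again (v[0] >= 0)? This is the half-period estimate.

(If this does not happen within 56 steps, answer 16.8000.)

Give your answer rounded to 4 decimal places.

Step 0: x=[7.9000] v=[0.0000]
Step 1: x=[7.3960] v=[-1.6800]
Step 2: x=[6.5150] v=[-2.9366]
Step 3: x=[5.4790] v=[-3.4532]
Step 4: x=[4.5491] v=[-3.0996]
Step 5: x=[3.9596] v=[-1.9649]
Step 6: x=[3.8591] v=[-0.3350]
Step 7: x=[4.2729] v=[1.3794]
First v>=0 after going negative at step 7, time=2.1000

Answer: 2.1000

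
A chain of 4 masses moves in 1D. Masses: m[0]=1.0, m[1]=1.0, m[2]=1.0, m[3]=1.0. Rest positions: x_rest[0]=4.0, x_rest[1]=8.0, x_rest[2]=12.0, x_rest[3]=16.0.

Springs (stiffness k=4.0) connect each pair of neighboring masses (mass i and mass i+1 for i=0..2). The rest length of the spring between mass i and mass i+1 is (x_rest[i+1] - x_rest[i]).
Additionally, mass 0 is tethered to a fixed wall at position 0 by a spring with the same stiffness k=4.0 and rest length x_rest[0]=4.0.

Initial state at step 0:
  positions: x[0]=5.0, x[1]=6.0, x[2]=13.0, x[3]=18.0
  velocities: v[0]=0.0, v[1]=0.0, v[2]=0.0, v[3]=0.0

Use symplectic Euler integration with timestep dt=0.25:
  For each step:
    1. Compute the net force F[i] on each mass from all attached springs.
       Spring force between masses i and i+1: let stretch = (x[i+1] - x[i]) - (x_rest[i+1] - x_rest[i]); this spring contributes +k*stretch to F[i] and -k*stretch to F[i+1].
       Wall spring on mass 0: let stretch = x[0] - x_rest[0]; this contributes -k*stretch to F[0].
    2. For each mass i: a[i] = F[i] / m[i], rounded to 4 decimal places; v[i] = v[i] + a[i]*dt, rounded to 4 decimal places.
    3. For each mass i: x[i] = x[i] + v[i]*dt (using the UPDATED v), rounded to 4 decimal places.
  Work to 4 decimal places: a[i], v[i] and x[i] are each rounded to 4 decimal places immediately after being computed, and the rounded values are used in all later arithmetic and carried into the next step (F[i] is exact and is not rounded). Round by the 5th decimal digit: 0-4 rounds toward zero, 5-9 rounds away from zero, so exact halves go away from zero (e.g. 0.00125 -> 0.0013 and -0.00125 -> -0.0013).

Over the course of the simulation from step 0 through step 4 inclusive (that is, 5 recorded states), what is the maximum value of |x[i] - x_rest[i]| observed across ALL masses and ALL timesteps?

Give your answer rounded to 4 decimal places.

Step 0: x=[5.0000 6.0000 13.0000 18.0000] v=[0.0000 0.0000 0.0000 0.0000]
Step 1: x=[4.0000 7.5000 12.5000 17.7500] v=[-4.0000 6.0000 -2.0000 -1.0000]
Step 2: x=[2.8750 9.3750 12.0625 17.1875] v=[-4.5000 7.5000 -1.7500 -2.2500]
Step 3: x=[2.6563 10.2969 12.2344 16.3438] v=[-0.8750 3.6875 0.6875 -3.3750]
Step 4: x=[3.6836 9.7930 12.9493 15.4727] v=[4.1093 -2.0156 2.8594 -3.4844]
Max displacement = 2.2969

Answer: 2.2969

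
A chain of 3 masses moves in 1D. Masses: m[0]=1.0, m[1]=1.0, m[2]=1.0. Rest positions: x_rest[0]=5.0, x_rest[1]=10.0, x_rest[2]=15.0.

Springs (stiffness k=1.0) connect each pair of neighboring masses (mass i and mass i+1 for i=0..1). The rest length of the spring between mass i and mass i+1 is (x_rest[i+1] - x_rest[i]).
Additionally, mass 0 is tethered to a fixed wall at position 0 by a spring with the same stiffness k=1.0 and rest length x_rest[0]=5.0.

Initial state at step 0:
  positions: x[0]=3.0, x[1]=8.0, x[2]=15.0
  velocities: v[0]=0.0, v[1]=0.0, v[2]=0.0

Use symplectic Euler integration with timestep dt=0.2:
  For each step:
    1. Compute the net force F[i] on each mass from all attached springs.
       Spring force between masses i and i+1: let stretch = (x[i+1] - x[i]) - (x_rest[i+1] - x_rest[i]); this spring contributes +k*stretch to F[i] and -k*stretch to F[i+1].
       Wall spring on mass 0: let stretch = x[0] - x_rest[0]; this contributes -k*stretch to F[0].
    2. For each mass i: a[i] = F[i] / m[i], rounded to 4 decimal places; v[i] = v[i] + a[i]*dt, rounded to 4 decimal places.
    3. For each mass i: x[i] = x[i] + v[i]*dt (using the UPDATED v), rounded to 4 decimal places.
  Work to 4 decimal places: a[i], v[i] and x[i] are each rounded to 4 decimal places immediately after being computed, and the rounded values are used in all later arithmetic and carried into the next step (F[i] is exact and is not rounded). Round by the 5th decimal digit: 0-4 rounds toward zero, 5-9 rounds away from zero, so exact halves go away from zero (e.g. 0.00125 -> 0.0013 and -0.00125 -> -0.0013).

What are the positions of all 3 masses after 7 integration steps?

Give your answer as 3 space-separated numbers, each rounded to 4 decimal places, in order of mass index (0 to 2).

Answer: 4.8407 9.5567 13.4661

Derivation:
Step 0: x=[3.0000 8.0000 15.0000] v=[0.0000 0.0000 0.0000]
Step 1: x=[3.0800 8.0800 14.9200] v=[0.4000 0.4000 -0.4000]
Step 2: x=[3.2368 8.2336 14.7664] v=[0.7840 0.7680 -0.7680]
Step 3: x=[3.4640 8.4486 14.5515] v=[1.1360 1.0752 -1.0746]
Step 4: x=[3.7520 8.7084 14.2925] v=[1.4401 1.2989 -1.2952]
Step 5: x=[4.0882 8.9933 14.0101] v=[1.6810 1.4244 -1.4120]
Step 6: x=[4.4571 9.2826 13.7270] v=[1.8444 1.4467 -1.4154]
Step 7: x=[4.8407 9.5567 13.4661] v=[1.9181 1.3705 -1.3043]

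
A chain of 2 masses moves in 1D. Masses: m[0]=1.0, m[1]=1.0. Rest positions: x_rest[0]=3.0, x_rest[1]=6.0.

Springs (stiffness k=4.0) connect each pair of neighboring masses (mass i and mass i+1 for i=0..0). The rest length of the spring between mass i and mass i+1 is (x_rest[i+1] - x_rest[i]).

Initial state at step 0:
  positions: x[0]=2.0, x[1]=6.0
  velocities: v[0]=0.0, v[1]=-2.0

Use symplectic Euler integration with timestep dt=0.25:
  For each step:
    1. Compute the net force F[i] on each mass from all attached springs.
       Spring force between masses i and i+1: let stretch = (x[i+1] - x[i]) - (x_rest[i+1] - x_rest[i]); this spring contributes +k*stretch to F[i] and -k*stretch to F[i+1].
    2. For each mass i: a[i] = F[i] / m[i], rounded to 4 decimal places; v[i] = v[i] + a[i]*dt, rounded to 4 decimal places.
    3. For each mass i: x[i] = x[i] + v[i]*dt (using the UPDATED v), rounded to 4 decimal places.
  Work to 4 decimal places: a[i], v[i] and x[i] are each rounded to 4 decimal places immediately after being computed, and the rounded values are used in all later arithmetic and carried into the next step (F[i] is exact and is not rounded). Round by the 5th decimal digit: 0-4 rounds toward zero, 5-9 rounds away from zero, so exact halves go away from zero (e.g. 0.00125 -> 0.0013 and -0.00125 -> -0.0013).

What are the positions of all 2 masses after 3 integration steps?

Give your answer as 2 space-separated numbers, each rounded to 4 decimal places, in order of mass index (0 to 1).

Step 0: x=[2.0000 6.0000] v=[0.0000 -2.0000]
Step 1: x=[2.2500 5.2500] v=[1.0000 -3.0000]
Step 2: x=[2.5000 4.5000] v=[1.0000 -3.0000]
Step 3: x=[2.5000 4.0000] v=[0.0000 -2.0000]

Answer: 2.5000 4.0000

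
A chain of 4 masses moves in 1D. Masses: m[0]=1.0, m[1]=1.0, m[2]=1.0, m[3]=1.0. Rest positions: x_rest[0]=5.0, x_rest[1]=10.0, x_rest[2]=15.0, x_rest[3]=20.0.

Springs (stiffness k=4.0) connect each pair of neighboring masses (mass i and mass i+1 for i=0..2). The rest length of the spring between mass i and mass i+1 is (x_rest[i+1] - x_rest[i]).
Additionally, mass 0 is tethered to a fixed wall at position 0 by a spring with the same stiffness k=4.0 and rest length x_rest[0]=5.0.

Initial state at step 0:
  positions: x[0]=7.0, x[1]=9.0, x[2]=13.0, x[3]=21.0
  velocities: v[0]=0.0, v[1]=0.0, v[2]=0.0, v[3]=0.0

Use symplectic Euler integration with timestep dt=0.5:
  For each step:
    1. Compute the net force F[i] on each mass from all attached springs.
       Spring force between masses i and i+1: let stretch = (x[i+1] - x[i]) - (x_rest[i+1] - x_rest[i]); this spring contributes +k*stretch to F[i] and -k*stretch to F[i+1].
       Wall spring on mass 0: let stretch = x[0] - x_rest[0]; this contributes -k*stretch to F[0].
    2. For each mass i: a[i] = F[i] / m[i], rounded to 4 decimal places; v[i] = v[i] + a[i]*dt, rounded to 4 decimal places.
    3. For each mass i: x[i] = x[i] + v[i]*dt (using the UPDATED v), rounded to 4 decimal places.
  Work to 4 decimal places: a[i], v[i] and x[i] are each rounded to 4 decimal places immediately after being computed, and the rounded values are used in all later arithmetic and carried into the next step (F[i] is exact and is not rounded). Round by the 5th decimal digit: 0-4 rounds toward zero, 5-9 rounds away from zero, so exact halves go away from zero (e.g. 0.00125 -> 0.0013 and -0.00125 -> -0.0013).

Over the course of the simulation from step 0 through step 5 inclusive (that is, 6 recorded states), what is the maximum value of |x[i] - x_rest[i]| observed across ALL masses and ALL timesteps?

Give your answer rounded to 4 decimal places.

Step 0: x=[7.0000 9.0000 13.0000 21.0000] v=[0.0000 0.0000 0.0000 0.0000]
Step 1: x=[2.0000 11.0000 17.0000 18.0000] v=[-10.0000 4.0000 8.0000 -6.0000]
Step 2: x=[4.0000 10.0000 16.0000 19.0000] v=[4.0000 -2.0000 -2.0000 2.0000]
Step 3: x=[8.0000 9.0000 12.0000 22.0000] v=[8.0000 -2.0000 -8.0000 6.0000]
Step 4: x=[5.0000 10.0000 15.0000 20.0000] v=[-6.0000 2.0000 6.0000 -4.0000]
Step 5: x=[2.0000 11.0000 18.0000 18.0000] v=[-6.0000 2.0000 6.0000 -4.0000]
Max displacement = 3.0000

Answer: 3.0000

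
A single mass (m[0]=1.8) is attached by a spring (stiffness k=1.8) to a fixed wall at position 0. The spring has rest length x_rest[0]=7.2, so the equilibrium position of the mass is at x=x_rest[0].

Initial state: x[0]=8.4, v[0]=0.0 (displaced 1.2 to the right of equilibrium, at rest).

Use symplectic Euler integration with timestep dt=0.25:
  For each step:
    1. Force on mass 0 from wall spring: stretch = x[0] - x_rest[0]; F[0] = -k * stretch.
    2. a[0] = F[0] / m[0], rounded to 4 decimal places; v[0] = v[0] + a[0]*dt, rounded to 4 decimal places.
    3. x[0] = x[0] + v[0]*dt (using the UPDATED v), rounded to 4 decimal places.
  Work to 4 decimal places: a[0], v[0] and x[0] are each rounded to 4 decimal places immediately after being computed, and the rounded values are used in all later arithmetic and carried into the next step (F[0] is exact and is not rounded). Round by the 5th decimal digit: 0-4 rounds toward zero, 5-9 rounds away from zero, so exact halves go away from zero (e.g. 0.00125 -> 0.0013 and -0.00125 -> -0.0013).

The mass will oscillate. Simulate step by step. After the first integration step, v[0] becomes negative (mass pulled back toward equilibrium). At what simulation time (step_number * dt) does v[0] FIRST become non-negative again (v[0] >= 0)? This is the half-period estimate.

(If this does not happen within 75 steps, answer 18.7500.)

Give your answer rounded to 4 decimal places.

Step 0: x=[8.4000] v=[0.0000]
Step 1: x=[8.3250] v=[-0.3000]
Step 2: x=[8.1797] v=[-0.5813]
Step 3: x=[7.9732] v=[-0.8262]
Step 4: x=[7.7183] v=[-1.0195]
Step 5: x=[7.4310] v=[-1.1491]
Step 6: x=[7.1293] v=[-1.2069]
Step 7: x=[6.8320] v=[-1.1892]
Step 8: x=[6.5577] v=[-1.0972]
Step 9: x=[6.3236] v=[-0.9366]
Step 10: x=[6.1442] v=[-0.7175]
Step 11: x=[6.0308] v=[-0.4536]
Step 12: x=[5.9905] v=[-0.1613]
Step 13: x=[6.0258] v=[0.1411]
First v>=0 after going negative at step 13, time=3.2500

Answer: 3.2500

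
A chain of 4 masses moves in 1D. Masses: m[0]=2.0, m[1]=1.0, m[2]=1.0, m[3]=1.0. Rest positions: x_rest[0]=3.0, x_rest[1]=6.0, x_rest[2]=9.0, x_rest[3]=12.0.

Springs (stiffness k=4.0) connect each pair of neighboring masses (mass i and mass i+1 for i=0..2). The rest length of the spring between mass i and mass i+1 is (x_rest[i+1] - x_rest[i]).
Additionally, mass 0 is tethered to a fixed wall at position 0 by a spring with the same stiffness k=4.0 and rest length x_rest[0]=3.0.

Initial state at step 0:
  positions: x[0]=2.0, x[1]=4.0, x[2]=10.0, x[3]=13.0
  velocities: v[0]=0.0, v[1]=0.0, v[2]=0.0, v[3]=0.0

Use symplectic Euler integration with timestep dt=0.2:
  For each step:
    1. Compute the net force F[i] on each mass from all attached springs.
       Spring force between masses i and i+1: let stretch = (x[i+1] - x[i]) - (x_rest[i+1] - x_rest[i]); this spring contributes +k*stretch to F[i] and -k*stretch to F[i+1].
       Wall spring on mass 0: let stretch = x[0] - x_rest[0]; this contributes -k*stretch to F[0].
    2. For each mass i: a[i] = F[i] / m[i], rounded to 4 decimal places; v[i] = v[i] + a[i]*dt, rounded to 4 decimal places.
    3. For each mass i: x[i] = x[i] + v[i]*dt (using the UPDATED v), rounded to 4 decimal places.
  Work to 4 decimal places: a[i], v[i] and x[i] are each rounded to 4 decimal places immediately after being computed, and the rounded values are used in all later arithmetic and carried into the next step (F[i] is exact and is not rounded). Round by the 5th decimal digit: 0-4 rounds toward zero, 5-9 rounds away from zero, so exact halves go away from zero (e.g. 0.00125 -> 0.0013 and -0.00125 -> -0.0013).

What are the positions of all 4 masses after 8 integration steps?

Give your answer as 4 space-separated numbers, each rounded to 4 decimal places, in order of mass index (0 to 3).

Answer: 4.4922 5.8193 9.6626 10.3180

Derivation:
Step 0: x=[2.0000 4.0000 10.0000 13.0000] v=[0.0000 0.0000 0.0000 0.0000]
Step 1: x=[2.0000 4.6400 9.5200 13.0000] v=[0.0000 3.2000 -2.4000 0.0000]
Step 2: x=[2.0512 5.6384 8.8160 12.9232] v=[0.2560 4.9920 -3.5200 -0.3840]
Step 3: x=[2.2253 6.5713 8.2607 12.6692] v=[0.8704 4.6643 -2.7763 -1.2698]
Step 4: x=[2.5690 7.0791 8.1405 12.1899] v=[1.7187 2.5390 -0.6010 -2.3966]
Step 5: x=[3.0680 7.0351 8.4984 11.5427] v=[2.4951 -0.2200 1.7894 -3.2361]
Step 6: x=[3.6389 6.5905 9.1092 10.8884] v=[2.8547 -2.2230 3.0542 -3.2715]
Step 7: x=[4.1549 6.0766 9.6017 10.4294] v=[2.5798 -2.5693 2.4626 -2.2949]
Step 8: x=[4.4922 5.8193 9.6626 10.3180] v=[1.6865 -1.2866 0.3047 -0.5571]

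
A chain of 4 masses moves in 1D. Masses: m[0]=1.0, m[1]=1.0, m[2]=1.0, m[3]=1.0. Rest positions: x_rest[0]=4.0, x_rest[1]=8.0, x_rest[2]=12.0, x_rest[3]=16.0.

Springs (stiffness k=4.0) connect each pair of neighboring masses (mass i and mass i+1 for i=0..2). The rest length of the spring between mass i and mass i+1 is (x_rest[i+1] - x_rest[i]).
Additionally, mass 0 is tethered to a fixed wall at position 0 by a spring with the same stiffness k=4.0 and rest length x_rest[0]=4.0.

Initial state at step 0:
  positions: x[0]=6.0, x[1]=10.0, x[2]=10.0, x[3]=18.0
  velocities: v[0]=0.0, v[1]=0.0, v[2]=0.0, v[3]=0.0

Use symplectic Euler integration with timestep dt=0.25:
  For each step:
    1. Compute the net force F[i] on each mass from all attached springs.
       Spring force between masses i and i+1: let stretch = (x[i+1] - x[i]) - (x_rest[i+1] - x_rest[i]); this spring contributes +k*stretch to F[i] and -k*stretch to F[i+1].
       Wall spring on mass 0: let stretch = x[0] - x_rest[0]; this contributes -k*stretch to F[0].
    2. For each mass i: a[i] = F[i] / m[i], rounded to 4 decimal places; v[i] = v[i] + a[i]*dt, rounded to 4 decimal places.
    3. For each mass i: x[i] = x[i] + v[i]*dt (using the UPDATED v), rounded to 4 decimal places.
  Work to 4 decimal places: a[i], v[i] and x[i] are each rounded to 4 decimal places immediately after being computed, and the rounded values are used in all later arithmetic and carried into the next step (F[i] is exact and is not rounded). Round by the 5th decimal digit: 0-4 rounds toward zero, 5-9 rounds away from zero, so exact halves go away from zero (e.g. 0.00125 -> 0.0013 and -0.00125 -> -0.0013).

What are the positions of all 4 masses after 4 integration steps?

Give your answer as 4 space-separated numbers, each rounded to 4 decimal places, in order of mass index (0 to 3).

Step 0: x=[6.0000 10.0000 10.0000 18.0000] v=[0.0000 0.0000 0.0000 0.0000]
Step 1: x=[5.5000 9.0000 12.0000 17.0000] v=[-2.0000 -4.0000 8.0000 -4.0000]
Step 2: x=[4.5000 7.8750 14.5000 15.7500] v=[-4.0000 -4.5000 10.0000 -5.0000]
Step 3: x=[3.2188 7.5625 15.6563 15.1875] v=[-5.1250 -1.2500 4.6250 -2.2500]
Step 4: x=[2.2188 8.1875 14.6719 15.7422] v=[-4.0001 2.5001 -3.9376 2.2188]

Answer: 2.2188 8.1875 14.6719 15.7422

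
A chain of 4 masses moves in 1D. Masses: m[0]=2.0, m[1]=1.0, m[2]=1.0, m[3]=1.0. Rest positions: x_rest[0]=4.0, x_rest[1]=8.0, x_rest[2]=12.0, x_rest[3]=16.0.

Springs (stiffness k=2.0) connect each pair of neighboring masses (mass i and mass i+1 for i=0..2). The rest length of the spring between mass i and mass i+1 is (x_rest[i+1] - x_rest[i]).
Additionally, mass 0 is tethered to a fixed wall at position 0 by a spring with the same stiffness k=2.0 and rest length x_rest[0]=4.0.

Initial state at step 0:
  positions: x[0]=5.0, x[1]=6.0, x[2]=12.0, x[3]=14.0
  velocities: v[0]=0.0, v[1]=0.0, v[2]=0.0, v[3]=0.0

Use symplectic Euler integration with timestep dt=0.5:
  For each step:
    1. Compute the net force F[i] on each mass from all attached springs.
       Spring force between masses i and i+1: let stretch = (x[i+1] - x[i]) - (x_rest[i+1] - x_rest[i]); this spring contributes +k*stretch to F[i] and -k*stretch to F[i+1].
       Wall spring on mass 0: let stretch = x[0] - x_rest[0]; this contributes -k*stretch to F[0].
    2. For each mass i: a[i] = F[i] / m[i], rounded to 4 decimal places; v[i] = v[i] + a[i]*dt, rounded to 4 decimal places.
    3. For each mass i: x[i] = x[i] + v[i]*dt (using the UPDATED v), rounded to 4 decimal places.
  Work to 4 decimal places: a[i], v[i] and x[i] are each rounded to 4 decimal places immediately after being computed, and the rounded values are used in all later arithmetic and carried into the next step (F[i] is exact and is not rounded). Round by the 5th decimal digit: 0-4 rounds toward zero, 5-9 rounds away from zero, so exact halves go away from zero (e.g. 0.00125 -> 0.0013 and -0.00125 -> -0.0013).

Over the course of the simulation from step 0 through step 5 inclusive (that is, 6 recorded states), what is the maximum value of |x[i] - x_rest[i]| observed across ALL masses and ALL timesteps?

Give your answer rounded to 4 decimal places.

Step 0: x=[5.0000 6.0000 12.0000 14.0000] v=[0.0000 0.0000 0.0000 0.0000]
Step 1: x=[4.0000 8.5000 10.0000 15.0000] v=[-2.0000 5.0000 -4.0000 2.0000]
Step 2: x=[3.1250 9.5000 9.7500 15.5000] v=[-1.7500 2.0000 -0.5000 1.0000]
Step 3: x=[3.0625 7.4375 12.2500 15.1250] v=[-0.1250 -4.1250 5.0000 -0.7500]
Step 4: x=[3.3282 5.5938 13.7813 15.3125] v=[0.5313 -3.6875 3.0625 0.3750]
Step 5: x=[3.3282 6.7110 11.9844 16.7344] v=[0.0000 2.2344 -3.5938 2.8438]
Max displacement = 2.4062

Answer: 2.4062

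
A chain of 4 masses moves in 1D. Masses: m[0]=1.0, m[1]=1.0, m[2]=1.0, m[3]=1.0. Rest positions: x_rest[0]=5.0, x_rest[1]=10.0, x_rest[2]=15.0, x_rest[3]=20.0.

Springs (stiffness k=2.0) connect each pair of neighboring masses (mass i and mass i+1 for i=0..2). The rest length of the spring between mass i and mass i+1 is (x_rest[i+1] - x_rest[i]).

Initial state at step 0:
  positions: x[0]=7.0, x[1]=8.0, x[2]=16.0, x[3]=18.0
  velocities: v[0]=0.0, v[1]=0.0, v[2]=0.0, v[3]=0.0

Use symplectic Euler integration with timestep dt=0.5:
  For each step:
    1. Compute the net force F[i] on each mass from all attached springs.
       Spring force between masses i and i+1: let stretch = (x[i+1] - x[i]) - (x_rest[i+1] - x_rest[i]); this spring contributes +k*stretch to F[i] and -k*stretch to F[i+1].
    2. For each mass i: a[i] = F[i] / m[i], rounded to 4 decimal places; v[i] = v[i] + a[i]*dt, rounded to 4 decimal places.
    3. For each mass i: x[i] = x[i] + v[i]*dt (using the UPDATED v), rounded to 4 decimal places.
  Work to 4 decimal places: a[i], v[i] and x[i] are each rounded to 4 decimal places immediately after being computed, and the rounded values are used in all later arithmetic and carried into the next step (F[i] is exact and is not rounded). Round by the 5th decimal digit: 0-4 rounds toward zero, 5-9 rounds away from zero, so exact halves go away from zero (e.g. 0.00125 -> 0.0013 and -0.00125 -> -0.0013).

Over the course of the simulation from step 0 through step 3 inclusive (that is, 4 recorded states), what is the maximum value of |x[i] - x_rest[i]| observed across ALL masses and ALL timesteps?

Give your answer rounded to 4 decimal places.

Step 0: x=[7.0000 8.0000 16.0000 18.0000] v=[0.0000 0.0000 0.0000 0.0000]
Step 1: x=[5.0000 11.5000 13.0000 19.5000] v=[-4.0000 7.0000 -6.0000 3.0000]
Step 2: x=[3.7500 12.5000 12.5000 20.2500] v=[-2.5000 2.0000 -1.0000 1.5000]
Step 3: x=[4.3750 9.1250 15.8750 19.6250] v=[1.2500 -6.7500 6.7500 -1.2500]
Max displacement = 2.5000

Answer: 2.5000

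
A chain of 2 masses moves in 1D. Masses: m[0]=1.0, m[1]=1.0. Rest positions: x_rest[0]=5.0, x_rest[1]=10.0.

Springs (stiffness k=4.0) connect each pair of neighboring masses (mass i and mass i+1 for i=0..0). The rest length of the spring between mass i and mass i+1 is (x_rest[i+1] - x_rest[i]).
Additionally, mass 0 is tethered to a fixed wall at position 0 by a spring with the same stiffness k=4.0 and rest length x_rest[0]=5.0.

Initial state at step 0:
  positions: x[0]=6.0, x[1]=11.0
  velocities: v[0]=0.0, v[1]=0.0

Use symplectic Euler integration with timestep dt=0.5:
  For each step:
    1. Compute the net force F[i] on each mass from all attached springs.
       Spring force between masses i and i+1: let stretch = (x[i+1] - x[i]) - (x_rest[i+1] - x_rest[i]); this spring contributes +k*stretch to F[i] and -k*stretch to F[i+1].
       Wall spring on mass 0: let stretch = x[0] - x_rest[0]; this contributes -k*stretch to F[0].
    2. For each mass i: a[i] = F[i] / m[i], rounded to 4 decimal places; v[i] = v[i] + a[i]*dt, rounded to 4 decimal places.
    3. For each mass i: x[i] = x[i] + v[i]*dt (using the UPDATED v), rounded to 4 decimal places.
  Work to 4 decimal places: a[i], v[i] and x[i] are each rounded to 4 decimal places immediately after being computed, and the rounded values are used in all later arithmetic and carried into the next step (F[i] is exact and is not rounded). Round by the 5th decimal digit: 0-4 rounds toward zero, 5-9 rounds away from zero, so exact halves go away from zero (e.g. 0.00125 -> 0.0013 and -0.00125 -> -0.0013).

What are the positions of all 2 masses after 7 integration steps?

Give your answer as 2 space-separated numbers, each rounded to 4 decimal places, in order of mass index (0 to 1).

Answer: 5.0000 10.0000

Derivation:
Step 0: x=[6.0000 11.0000] v=[0.0000 0.0000]
Step 1: x=[5.0000 11.0000] v=[-2.0000 0.0000]
Step 2: x=[5.0000 10.0000] v=[0.0000 -2.0000]
Step 3: x=[5.0000 9.0000] v=[0.0000 -2.0000]
Step 4: x=[4.0000 9.0000] v=[-2.0000 0.0000]
Step 5: x=[4.0000 9.0000] v=[0.0000 0.0000]
Step 6: x=[5.0000 9.0000] v=[2.0000 0.0000]
Step 7: x=[5.0000 10.0000] v=[0.0000 2.0000]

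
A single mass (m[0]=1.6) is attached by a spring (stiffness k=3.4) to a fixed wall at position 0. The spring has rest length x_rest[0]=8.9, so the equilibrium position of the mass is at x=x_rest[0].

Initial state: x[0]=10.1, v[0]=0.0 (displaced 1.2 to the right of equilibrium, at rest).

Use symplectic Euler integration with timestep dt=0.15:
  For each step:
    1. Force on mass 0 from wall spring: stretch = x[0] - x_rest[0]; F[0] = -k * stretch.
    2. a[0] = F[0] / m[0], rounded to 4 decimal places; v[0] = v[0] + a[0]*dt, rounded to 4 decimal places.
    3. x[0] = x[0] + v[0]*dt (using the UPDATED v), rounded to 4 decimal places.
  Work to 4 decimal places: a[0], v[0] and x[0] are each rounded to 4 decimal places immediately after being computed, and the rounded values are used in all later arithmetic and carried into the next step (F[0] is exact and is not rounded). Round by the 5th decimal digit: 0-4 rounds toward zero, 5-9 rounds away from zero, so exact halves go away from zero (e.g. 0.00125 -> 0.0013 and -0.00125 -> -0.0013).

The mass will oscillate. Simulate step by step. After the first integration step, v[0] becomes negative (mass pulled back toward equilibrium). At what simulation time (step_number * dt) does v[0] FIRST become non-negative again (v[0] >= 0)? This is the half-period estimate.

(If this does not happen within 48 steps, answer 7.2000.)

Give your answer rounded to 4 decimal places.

Answer: 2.2500

Derivation:
Step 0: x=[10.1000] v=[0.0000]
Step 1: x=[10.0426] v=[-0.3825]
Step 2: x=[9.9306] v=[-0.7467]
Step 3: x=[9.7693] v=[-1.0752]
Step 4: x=[9.5665] v=[-1.3523]
Step 5: x=[9.3318] v=[-1.5647]
Step 6: x=[9.0765] v=[-1.7023]
Step 7: x=[8.8127] v=[-1.7586]
Step 8: x=[8.5531] v=[-1.7308]
Step 9: x=[8.3101] v=[-1.6202]
Step 10: x=[8.0953] v=[-1.4322]
Step 11: x=[7.9189] v=[-1.1757]
Step 12: x=[7.7895] v=[-0.8630]
Step 13: x=[7.7132] v=[-0.5090]
Step 14: x=[7.6936] v=[-0.1307]
Step 15: x=[7.7317] v=[0.2538]
First v>=0 after going negative at step 15, time=2.2500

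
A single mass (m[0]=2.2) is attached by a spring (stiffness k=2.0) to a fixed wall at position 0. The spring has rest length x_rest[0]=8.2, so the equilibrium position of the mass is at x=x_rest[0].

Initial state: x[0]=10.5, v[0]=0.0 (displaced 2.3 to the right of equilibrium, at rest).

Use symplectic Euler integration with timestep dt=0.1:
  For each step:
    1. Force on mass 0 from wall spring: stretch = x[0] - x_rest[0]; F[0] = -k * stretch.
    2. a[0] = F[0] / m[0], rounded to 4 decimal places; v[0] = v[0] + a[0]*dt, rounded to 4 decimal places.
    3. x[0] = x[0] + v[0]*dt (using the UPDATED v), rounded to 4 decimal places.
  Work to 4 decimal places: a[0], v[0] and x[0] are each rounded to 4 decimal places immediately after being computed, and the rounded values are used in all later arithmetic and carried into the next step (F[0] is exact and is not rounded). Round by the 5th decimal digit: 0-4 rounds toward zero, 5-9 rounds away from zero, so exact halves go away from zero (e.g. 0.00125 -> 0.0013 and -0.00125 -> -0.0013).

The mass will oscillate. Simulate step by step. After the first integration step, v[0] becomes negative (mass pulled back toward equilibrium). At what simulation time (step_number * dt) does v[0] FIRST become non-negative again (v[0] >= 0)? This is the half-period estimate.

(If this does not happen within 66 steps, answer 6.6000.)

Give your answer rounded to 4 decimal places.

Answer: 3.3000

Derivation:
Step 0: x=[10.5000] v=[0.0000]
Step 1: x=[10.4791] v=[-0.2091]
Step 2: x=[10.4375] v=[-0.4163]
Step 3: x=[10.3755] v=[-0.6197]
Step 4: x=[10.2938] v=[-0.8175]
Step 5: x=[10.1930] v=[-1.0079]
Step 6: x=[10.0741] v=[-1.1891]
Step 7: x=[9.9382] v=[-1.3595]
Step 8: x=[9.7865] v=[-1.5175]
Step 9: x=[9.6203] v=[-1.6617]
Step 10: x=[9.4412] v=[-1.7908]
Step 11: x=[9.2508] v=[-1.9036]
Step 12: x=[9.0509] v=[-1.9991]
Step 13: x=[8.8433] v=[-2.0765]
Step 14: x=[8.6298] v=[-2.1350]
Step 15: x=[8.4124] v=[-2.1741]
Step 16: x=[8.1931] v=[-2.1934]
Step 17: x=[7.9738] v=[-2.1928]
Step 18: x=[7.7566] v=[-2.1722]
Step 19: x=[7.5434] v=[-2.1319]
Step 20: x=[7.3362] v=[-2.0722]
Step 21: x=[7.1368] v=[-1.9937]
Step 22: x=[6.9471] v=[-1.8971]
Step 23: x=[6.7688] v=[-1.7832]
Step 24: x=[6.6035] v=[-1.6531]
Step 25: x=[6.4527] v=[-1.5080]
Step 26: x=[6.3178] v=[-1.3492]
Step 27: x=[6.2000] v=[-1.1781]
Step 28: x=[6.1004] v=[-0.9963]
Step 29: x=[6.0199] v=[-0.8054]
Step 30: x=[5.9592] v=[-0.6072]
Step 31: x=[5.9189] v=[-0.4035]
Step 32: x=[5.8993] v=[-0.1961]
Step 33: x=[5.9006] v=[0.0131]
First v>=0 after going negative at step 33, time=3.3000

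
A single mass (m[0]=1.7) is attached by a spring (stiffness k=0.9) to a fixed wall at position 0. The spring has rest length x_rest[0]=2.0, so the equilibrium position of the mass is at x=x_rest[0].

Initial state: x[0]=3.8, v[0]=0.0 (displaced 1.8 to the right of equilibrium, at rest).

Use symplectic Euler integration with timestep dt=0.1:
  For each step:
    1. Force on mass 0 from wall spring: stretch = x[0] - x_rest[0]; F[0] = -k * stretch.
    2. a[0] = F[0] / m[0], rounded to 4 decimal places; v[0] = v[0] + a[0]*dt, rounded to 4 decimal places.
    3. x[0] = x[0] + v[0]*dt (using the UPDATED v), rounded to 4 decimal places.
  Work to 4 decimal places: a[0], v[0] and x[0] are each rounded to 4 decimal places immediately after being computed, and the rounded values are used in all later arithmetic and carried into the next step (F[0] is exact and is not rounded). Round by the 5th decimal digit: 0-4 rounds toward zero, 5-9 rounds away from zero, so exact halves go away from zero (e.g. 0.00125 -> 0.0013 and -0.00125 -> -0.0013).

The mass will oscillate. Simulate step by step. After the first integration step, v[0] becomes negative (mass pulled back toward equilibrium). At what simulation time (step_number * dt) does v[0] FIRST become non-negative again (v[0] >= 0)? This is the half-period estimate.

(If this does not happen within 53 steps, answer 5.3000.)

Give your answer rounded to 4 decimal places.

Answer: 4.4000

Derivation:
Step 0: x=[3.8000] v=[0.0000]
Step 1: x=[3.7905] v=[-0.0953]
Step 2: x=[3.7715] v=[-0.1901]
Step 3: x=[3.7431] v=[-0.2839]
Step 4: x=[3.7055] v=[-0.3762]
Step 5: x=[3.6589] v=[-0.4665]
Step 6: x=[3.6035] v=[-0.5543]
Step 7: x=[3.5396] v=[-0.6392]
Step 8: x=[3.4675] v=[-0.7207]
Step 9: x=[3.3877] v=[-0.7984]
Step 10: x=[3.3005] v=[-0.8719]
Step 11: x=[3.2064] v=[-0.9408]
Step 12: x=[3.1059] v=[-1.0047]
Step 13: x=[2.9996] v=[-1.0633]
Step 14: x=[2.8880] v=[-1.1162]
Step 15: x=[2.7717] v=[-1.1632]
Step 16: x=[2.6513] v=[-1.2041]
Step 17: x=[2.5274] v=[-1.2386]
Step 18: x=[2.4008] v=[-1.2665]
Step 19: x=[2.2720] v=[-1.2877]
Step 20: x=[2.1418] v=[-1.3021]
Step 21: x=[2.0108] v=[-1.3096]
Step 22: x=[1.8798] v=[-1.3102]
Step 23: x=[1.7494] v=[-1.3038]
Step 24: x=[1.6204] v=[-1.2905]
Step 25: x=[1.4934] v=[-1.2704]
Step 26: x=[1.3690] v=[-1.2436]
Step 27: x=[1.2480] v=[-1.2102]
Step 28: x=[1.1310] v=[-1.1704]
Step 29: x=[1.0186] v=[-1.1244]
Step 30: x=[0.9114] v=[-1.0724]
Step 31: x=[0.8099] v=[-1.0148]
Step 32: x=[0.7147] v=[-0.9518]
Step 33: x=[0.6263] v=[-0.8838]
Step 34: x=[0.5452] v=[-0.8111]
Step 35: x=[0.4718] v=[-0.7341]
Step 36: x=[0.4065] v=[-0.6532]
Step 37: x=[0.3496] v=[-0.5688]
Step 38: x=[0.3015] v=[-0.4814]
Step 39: x=[0.2624] v=[-0.3915]
Step 40: x=[0.2325] v=[-0.2995]
Step 41: x=[0.2119] v=[-0.2059]
Step 42: x=[0.2008] v=[-0.1112]
Step 43: x=[0.1992] v=[-0.0160]
Step 44: x=[0.2071] v=[0.0793]
First v>=0 after going negative at step 44, time=4.4000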